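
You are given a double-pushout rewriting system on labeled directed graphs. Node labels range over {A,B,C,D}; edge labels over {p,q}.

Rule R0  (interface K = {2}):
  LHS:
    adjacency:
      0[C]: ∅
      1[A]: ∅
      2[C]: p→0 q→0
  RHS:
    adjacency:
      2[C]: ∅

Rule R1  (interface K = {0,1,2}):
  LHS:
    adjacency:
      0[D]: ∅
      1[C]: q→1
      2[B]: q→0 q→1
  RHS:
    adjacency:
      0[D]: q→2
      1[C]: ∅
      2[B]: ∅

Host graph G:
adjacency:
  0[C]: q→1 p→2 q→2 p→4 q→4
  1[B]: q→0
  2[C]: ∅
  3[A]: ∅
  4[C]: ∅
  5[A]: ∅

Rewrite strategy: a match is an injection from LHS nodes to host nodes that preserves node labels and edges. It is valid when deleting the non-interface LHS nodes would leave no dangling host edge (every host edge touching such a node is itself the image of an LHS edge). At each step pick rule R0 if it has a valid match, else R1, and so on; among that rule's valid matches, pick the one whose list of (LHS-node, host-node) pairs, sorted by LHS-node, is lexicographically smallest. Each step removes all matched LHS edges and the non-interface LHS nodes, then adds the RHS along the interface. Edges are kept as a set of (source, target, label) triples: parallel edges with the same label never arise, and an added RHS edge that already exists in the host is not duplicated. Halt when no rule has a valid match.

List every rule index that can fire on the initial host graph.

R0: 4 valid matches — {0↦2, 1↦3, 2↦0}, {0↦2, 1↦5, 2↦0}, {0↦4, 1↦3, 2↦0} (+1 more)
R1: no valid match — LHS pattern not found

Answer: [R0]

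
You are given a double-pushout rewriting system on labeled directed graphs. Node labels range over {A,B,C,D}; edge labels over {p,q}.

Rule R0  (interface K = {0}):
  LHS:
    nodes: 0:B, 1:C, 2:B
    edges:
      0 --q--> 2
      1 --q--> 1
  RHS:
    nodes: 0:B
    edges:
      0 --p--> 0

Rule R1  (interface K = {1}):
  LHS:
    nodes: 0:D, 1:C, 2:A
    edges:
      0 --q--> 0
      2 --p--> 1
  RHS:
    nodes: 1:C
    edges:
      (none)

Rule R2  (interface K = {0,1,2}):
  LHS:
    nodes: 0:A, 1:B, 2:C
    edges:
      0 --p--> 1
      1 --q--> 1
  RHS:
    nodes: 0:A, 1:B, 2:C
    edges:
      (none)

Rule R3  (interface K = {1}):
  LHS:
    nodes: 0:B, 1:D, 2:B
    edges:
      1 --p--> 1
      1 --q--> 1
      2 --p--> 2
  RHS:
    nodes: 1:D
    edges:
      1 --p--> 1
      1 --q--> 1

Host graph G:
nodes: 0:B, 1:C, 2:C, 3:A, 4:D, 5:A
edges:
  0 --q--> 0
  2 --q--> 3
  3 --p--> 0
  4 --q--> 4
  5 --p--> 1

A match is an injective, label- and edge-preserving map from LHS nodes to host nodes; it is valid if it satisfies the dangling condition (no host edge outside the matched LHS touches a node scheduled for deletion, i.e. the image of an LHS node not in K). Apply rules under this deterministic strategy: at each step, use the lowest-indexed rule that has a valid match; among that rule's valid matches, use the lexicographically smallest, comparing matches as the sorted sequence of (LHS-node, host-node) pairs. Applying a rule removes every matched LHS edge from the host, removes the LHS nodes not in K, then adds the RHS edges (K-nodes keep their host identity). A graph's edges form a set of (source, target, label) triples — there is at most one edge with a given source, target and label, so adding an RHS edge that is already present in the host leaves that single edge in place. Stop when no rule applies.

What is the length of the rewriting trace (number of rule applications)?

start.  V:6 E:5  edges: 0-q->0 2-q->3 3-p->0 4-q->4 5-p->1
1. fire R1 via {0↦4, 1↦1, 2↦5}  →  V:4 E:3  edges: 0-q->0 2-q->3 3-p->0
2. fire R2 via {0↦3, 1↦0, 2↦1}  →  V:4 E:1  edges: 2-q->3
final graph: no rule applies after step 2

Answer: 2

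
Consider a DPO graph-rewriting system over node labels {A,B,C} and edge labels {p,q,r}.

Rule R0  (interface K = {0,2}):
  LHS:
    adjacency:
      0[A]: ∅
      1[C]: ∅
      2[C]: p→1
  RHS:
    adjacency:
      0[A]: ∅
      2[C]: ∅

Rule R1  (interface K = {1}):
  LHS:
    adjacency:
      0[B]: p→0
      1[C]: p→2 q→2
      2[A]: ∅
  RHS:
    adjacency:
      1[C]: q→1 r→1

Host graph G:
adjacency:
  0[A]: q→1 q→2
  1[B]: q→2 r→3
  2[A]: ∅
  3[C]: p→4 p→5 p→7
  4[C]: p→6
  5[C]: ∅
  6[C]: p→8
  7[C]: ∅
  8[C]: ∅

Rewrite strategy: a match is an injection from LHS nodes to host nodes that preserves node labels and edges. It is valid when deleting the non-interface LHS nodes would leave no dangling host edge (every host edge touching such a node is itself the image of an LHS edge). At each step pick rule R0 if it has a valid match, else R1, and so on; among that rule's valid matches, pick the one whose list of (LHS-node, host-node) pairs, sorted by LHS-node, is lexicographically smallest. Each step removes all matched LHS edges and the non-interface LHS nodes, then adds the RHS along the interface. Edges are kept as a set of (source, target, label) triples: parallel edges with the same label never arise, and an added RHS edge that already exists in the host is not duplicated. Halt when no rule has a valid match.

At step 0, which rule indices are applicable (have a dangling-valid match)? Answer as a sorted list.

Answer: [R0]

Steps:
R0: 6 valid matches — {0↦0, 1↦5, 2↦3}, {0↦0, 1↦7, 2↦3}, {0↦0, 1↦8, 2↦6} (+3 more)
R1: no valid match — LHS pattern not found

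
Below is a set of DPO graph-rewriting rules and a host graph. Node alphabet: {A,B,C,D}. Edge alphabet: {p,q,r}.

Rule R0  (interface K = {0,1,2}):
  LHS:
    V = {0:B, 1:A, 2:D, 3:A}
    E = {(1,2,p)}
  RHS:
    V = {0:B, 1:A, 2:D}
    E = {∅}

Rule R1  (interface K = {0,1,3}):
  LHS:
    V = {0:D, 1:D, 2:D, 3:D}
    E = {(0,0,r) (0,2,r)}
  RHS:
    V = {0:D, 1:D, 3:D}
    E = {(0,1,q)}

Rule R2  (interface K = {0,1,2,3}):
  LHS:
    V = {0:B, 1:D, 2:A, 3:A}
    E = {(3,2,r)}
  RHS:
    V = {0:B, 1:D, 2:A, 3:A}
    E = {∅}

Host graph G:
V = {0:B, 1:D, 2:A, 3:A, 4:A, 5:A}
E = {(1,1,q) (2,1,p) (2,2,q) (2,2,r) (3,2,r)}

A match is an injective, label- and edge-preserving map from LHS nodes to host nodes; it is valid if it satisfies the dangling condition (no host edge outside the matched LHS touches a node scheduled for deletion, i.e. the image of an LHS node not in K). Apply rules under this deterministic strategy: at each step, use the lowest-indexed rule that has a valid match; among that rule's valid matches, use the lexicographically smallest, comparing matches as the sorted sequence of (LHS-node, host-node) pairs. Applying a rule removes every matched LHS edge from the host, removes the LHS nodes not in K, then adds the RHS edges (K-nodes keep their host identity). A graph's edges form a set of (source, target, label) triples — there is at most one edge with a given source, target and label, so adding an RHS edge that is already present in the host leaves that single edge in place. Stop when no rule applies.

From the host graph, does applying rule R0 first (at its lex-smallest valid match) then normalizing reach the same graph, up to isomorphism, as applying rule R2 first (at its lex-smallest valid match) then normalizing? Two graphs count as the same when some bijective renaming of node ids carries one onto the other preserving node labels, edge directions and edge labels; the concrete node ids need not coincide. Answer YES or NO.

branch R0-first: apply at {0↦0, 1↦2, 2↦1, 3↦4} → |E|=4, then 1 more step(s) → NF |V|=5 |E|=3 V={0:B, 1:D, 2:A, 3:A, 5:A} E=1-q->1 2-q->2 2-r->2
branch R2-first: apply at {0↦0, 1↦1, 2↦2, 3↦3} → |E|=4, then 1 more step(s) → NF |V|=5 |E|=3 V={0:B, 1:D, 2:A, 4:A, 5:A} E=1-q->1 2-q->2 2-r->2
graphs isomorphic (equal up to label-preserving node renaming)

Answer: YES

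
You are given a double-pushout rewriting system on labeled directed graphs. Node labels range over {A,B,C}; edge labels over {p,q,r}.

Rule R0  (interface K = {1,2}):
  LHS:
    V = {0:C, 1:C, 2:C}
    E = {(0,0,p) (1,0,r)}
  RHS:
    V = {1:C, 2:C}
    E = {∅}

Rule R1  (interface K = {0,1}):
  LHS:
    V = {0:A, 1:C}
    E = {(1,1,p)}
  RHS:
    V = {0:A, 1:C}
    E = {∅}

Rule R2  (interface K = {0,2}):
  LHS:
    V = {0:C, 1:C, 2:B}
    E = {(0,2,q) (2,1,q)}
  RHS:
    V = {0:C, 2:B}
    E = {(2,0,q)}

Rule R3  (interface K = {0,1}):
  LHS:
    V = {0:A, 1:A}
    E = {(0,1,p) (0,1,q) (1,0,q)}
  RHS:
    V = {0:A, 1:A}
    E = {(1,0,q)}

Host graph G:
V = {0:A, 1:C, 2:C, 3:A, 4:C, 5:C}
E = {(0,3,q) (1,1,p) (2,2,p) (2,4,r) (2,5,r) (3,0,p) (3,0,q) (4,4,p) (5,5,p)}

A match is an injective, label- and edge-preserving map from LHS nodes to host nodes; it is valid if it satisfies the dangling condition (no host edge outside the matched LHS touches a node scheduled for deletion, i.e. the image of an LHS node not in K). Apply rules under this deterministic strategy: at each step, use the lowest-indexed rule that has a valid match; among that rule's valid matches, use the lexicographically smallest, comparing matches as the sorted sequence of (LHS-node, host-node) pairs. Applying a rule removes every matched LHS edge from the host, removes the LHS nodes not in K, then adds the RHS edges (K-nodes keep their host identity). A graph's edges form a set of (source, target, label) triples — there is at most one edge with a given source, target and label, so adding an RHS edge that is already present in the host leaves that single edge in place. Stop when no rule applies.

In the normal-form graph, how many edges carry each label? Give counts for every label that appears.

start.  V:6 E:9  edges: 0-q->3 1-p->1 2-p->2 2-r->4 2-r->5 3-p->0 3-q->0 4-p->4 5-p->5
1. fire R0 via {0↦4, 1↦2, 2↦1}  →  V:5 E:7  edges: 0-q->3 1-p->1 2-p->2 2-r->5 3-p->0 3-q->0 5-p->5
2. fire R0 via {0↦5, 1↦2, 2↦1}  →  V:4 E:5  edges: 0-q->3 1-p->1 2-p->2 3-p->0 3-q->0
3. fire R1 via {0↦0, 1↦1}  →  V:4 E:4  edges: 0-q->3 2-p->2 3-p->0 3-q->0
4. fire R1 via {0↦0, 1↦2}  →  V:4 E:3  edges: 0-q->3 3-p->0 3-q->0
5. fire R3 via {0↦3, 1↦0}  →  V:4 E:1  edges: 0-q->3
normal form: no rule applies after step 5
NF edges: [(0, 3, 'q')]

Answer: q:1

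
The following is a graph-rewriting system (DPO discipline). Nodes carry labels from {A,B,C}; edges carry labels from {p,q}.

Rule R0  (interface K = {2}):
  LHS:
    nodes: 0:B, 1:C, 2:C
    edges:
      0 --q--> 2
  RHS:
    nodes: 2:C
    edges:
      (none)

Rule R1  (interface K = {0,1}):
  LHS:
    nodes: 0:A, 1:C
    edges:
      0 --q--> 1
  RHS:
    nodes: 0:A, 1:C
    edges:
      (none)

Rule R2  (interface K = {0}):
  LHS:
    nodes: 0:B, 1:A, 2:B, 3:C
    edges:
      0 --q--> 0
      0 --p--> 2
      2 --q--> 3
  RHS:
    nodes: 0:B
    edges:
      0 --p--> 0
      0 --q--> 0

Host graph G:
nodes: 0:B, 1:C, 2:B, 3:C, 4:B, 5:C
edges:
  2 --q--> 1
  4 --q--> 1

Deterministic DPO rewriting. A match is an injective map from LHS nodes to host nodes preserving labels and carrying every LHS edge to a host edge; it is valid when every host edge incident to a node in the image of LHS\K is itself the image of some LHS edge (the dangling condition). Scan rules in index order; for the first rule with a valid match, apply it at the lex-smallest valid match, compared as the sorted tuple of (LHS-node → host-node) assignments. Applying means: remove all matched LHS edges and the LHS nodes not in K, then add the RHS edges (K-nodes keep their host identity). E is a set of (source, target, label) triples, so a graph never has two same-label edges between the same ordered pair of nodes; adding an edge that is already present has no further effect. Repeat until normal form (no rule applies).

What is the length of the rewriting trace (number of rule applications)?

Answer: 2

Derivation:
start.  V:6 E:2  edges: 2-q->1 4-q->1
1. fire R0 via {0↦2, 1↦3, 2↦1}  →  V:4 E:1  edges: 4-q->1
2. fire R0 via {0↦4, 1↦5, 2↦1}  →  V:2 E:0  edges: ∅
final graph: no rule applies after step 2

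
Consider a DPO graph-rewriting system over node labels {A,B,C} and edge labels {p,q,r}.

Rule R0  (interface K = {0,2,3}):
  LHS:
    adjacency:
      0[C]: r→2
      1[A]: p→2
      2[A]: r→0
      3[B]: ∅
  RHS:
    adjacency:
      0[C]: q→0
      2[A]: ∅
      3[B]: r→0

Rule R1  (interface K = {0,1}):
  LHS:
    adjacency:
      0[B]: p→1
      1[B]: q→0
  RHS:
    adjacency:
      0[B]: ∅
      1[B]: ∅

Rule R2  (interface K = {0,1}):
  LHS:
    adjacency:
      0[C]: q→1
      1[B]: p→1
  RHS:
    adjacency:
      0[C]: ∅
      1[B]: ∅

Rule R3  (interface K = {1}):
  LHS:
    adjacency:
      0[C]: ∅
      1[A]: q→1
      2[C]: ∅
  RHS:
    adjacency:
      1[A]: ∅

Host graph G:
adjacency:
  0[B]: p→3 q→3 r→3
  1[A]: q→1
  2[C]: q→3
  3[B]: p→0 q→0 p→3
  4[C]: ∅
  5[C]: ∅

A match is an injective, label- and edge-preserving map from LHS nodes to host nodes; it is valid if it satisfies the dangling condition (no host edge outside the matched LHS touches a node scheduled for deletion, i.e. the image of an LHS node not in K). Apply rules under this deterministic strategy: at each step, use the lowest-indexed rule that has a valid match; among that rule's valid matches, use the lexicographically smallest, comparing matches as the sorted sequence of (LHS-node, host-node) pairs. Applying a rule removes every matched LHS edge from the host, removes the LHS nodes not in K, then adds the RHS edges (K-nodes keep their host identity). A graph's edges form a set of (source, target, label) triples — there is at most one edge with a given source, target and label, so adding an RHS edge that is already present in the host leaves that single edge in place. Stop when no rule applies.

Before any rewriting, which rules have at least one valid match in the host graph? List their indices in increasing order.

Answer: [R1,R2,R3]

Derivation:
R0: no valid match — LHS pattern not found
R1: 2 valid matches — {0↦0, 1↦3}, {0↦3, 1↦0}
R2: 1 valid match — {0↦2, 1↦3}
R3: 2 valid matches — {0↦4, 1↦1, 2↦5}, {0↦5, 1↦1, 2↦4}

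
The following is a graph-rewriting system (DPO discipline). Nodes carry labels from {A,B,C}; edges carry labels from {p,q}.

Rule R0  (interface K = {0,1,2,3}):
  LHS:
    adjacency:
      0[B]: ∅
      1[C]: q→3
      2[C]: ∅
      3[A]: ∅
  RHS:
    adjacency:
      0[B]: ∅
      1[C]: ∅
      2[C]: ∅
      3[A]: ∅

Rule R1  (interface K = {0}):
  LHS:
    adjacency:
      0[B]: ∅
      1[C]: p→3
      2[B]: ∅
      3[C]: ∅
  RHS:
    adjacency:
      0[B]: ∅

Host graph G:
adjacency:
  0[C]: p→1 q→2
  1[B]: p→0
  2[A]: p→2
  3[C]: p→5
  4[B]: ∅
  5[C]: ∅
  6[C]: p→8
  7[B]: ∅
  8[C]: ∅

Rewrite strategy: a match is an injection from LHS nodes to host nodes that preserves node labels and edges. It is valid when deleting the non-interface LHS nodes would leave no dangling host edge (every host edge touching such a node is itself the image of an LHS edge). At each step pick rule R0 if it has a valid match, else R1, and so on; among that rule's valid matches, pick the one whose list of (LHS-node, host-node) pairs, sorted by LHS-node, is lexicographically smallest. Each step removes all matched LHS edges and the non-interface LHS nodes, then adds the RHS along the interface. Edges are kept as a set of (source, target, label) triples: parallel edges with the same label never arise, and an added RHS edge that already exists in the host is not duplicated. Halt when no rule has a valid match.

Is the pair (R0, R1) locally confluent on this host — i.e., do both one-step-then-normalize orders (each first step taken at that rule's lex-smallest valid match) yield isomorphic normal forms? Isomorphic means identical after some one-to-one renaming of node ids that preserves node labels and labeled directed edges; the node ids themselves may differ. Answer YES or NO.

branch R0-first: apply at {0↦1, 1↦0, 2↦3, 3↦2} → |E|=5, then 2 more step(s) → NF |V|=3 |E|=3 V={0:C, 1:B, 2:A} E=0-p->1 1-p->0 2-p->2
branch R1-first: apply at {0↦1, 1↦3, 2↦4, 3↦5} → |E|=5, then 2 more step(s) → NF |V|=3 |E|=3 V={0:C, 1:B, 2:A} E=0-p->1 1-p->0 2-p->2
graphs isomorphic (equal up to label-preserving node renaming)

Answer: YES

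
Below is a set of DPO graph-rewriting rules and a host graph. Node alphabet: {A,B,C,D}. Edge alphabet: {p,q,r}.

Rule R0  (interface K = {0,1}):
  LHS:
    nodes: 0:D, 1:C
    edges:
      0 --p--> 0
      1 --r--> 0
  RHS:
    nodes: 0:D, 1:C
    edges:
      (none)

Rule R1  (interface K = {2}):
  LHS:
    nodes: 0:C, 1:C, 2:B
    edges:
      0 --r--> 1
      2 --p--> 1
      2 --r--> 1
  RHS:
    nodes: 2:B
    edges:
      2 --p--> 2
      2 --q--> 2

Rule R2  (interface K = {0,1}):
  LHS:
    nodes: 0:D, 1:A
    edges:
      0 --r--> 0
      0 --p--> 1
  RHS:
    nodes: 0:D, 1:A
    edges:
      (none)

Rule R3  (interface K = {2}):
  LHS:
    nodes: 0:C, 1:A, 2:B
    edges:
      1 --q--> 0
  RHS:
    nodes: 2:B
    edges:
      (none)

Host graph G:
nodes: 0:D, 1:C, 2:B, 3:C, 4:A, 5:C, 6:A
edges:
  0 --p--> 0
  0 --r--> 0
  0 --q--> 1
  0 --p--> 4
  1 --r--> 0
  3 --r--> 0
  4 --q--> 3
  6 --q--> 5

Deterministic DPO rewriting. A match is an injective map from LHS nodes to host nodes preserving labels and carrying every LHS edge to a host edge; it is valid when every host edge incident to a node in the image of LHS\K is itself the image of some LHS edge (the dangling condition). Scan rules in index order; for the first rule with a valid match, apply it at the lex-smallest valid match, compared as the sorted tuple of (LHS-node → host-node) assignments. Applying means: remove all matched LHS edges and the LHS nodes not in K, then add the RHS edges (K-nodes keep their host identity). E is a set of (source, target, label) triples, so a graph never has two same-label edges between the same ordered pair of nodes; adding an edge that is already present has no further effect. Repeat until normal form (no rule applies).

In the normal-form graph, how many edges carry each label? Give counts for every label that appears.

initial: |V|=7 |E|=8  E = 0-p->0 0-r->0 0-q->1 0-p->4 1-r->0 3-r->0 4-q->3 6-q->5
step 1: apply R0 at {0↦0, 1↦1}  → |V|=7 |E|=6  E = 0-r->0 0-q->1 0-p->4 3-r->0 4-q->3 6-q->5
step 2: apply R2 at {0↦0, 1↦4}  → |V|=7 |E|=4  E = 0-q->1 3-r->0 4-q->3 6-q->5
step 3: apply R3 at {0↦5, 1↦6, 2↦2}  → |V|=5 |E|=3  E = 0-q->1 3-r->0 4-q->3
halt: no rule applies after step 3
NF edges: [(0, 1, 'q'), (3, 0, 'r'), (4, 3, 'q')]

Answer: q:2 r:1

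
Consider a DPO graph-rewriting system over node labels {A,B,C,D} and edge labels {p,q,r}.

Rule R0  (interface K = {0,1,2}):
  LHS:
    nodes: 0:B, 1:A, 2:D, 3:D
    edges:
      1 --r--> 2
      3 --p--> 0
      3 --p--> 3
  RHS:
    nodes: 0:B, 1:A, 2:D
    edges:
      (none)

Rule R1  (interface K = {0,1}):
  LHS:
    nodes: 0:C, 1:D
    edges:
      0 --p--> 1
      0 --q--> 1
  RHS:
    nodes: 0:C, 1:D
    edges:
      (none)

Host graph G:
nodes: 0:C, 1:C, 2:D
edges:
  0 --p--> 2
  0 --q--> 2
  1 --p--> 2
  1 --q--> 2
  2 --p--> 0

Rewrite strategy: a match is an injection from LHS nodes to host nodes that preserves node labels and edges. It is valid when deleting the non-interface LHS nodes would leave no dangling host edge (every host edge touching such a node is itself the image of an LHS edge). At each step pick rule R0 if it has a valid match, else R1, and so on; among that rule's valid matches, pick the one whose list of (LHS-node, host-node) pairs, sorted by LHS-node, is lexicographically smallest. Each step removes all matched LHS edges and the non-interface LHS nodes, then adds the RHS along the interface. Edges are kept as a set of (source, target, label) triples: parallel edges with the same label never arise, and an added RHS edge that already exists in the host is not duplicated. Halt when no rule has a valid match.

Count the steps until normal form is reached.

Answer: 2

Derivation:
start.  V:3 E:5  edges: 0-p->2 0-q->2 1-p->2 1-q->2 2-p->0
1. fire R1 via {0↦0, 1↦2}  →  V:3 E:3  edges: 1-p->2 1-q->2 2-p->0
2. fire R1 via {0↦1, 1↦2}  →  V:3 E:1  edges: 2-p->0
normal form: no rule applies after step 2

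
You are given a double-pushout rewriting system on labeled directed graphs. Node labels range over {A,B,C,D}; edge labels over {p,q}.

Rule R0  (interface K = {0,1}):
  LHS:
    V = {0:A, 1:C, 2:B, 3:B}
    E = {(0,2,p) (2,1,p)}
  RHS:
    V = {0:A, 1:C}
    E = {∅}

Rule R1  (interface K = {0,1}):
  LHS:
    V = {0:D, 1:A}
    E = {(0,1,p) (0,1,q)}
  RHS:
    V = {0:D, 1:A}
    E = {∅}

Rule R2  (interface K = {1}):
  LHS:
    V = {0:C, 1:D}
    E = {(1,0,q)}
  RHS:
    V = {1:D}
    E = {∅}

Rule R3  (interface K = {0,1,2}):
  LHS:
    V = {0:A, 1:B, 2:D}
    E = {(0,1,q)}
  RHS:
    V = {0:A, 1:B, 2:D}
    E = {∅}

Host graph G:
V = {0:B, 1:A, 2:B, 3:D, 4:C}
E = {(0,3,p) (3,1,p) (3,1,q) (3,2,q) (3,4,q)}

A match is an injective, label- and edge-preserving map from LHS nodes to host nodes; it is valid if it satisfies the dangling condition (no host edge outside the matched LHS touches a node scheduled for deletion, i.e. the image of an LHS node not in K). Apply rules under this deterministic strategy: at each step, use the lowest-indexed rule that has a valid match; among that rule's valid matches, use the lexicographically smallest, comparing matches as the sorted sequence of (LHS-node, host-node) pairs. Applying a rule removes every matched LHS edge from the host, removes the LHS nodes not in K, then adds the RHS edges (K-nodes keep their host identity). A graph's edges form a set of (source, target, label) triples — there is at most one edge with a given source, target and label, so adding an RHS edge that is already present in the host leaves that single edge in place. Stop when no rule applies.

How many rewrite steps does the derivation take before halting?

Answer: 2

Steps:
initial: |V|=5 |E|=5  E = 0-p->3 3-p->1 3-q->1 3-q->2 3-q->4
step 1: apply R1 at {0↦3, 1↦1}  → |V|=5 |E|=3  E = 0-p->3 3-q->2 3-q->4
step 2: apply R2 at {0↦4, 1↦3}  → |V|=4 |E|=2  E = 0-p->3 3-q->2
final graph: no rule applies after step 2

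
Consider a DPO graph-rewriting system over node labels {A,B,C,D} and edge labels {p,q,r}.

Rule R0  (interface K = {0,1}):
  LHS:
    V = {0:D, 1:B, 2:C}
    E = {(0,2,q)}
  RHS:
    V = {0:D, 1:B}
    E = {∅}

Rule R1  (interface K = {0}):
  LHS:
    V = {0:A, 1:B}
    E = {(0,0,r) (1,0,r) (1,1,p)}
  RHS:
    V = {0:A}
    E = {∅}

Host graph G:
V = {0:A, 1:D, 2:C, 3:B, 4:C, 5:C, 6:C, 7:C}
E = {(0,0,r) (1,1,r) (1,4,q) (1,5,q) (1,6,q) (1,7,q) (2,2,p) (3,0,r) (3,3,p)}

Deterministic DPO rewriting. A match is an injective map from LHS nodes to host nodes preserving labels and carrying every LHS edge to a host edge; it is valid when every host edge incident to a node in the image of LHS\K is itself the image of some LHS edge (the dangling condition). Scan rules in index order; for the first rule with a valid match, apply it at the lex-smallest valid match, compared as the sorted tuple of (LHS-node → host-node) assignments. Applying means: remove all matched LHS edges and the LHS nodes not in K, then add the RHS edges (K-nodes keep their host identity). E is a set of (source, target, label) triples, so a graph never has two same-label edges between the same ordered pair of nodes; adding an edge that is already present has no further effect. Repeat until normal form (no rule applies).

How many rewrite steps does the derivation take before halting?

[0] host  ⇒  8 nodes, 9 edges  {0-r->0 1-r->1 1-q->4 1-q->5 1-q->6 1-q->7 2-p->2 3-r->0 3-p->3}
[1] R0 @ {0↦1, 1↦3, 2↦4}  ⇒  7 nodes, 8 edges  {0-r->0 1-r->1 1-q->5 1-q->6 1-q->7 2-p->2 3-r->0 3-p->3}
[2] R0 @ {0↦1, 1↦3, 2↦5}  ⇒  6 nodes, 7 edges  {0-r->0 1-r->1 1-q->6 1-q->7 2-p->2 3-r->0 3-p->3}
[3] R0 @ {0↦1, 1↦3, 2↦6}  ⇒  5 nodes, 6 edges  {0-r->0 1-r->1 1-q->7 2-p->2 3-r->0 3-p->3}
[4] R0 @ {0↦1, 1↦3, 2↦7}  ⇒  4 nodes, 5 edges  {0-r->0 1-r->1 2-p->2 3-r->0 3-p->3}
[5] R1 @ {0↦0, 1↦3}  ⇒  3 nodes, 2 edges  {1-r->1 2-p->2}
halt: no rule applies after step 5

Answer: 5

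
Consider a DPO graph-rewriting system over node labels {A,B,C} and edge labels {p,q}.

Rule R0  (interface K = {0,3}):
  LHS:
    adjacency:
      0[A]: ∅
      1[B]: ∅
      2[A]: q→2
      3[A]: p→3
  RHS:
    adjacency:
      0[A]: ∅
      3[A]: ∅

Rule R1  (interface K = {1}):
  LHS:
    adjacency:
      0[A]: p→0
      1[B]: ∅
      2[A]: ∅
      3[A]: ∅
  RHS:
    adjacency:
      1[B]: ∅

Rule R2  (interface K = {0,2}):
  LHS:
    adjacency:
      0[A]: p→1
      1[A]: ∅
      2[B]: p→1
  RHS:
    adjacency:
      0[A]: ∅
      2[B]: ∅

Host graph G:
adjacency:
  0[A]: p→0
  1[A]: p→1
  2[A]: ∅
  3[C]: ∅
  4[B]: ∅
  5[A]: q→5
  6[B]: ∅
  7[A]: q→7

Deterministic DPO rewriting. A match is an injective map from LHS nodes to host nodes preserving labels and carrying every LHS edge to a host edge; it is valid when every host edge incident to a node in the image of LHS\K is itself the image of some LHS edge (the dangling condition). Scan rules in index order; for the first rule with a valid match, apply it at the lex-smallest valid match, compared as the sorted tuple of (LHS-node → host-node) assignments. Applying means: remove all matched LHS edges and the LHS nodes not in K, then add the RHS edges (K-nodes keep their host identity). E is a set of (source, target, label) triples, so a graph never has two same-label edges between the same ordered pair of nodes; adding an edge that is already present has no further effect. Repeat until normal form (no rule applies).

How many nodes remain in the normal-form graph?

start.  V:8 E:4  edges: 0-p->0 1-p->1 5-q->5 7-q->7
1. fire R0 via {0↦0, 1↦4, 2↦5, 3↦1}  →  V:6 E:2  edges: 0-p->0 7-q->7
2. fire R0 via {0↦1, 1↦6, 2↦7, 3↦0}  →  V:4 E:0  edges: ∅
normal form: no rule applies after step 2
NF nodes: {0:A, 1:A, 2:A, 3:C}

Answer: 4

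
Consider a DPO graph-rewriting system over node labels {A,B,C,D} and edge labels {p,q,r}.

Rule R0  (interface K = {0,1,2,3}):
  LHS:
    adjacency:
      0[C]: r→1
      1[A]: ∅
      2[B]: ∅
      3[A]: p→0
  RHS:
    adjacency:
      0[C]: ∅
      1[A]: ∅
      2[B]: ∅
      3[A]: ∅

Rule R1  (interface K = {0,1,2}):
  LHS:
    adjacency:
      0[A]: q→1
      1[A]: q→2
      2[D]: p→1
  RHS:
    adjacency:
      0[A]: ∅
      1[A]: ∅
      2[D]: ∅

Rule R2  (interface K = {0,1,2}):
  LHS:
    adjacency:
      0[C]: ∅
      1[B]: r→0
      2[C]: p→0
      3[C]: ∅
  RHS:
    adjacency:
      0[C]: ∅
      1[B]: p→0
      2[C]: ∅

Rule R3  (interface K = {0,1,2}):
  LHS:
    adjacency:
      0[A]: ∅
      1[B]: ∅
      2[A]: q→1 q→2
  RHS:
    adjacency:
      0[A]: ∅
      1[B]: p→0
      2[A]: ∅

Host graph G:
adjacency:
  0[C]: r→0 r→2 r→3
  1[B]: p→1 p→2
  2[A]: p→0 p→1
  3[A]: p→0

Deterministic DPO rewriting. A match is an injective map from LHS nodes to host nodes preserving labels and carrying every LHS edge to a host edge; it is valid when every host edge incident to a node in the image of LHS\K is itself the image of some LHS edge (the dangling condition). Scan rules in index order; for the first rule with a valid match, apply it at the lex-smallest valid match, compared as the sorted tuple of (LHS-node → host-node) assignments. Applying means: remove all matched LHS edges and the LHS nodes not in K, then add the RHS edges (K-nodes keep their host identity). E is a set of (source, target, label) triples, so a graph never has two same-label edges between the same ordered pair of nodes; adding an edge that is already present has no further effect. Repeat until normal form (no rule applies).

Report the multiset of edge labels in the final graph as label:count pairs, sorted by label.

start.  V:4 E:8  edges: 0-r->0 0-r->2 0-r->3 1-p->1 1-p->2 2-p->0 2-p->1 3-p->0
1. fire R0 via {0↦0, 1↦2, 2↦1, 3↦3}  →  V:4 E:6  edges: 0-r->0 0-r->3 1-p->1 1-p->2 2-p->0 2-p->1
2. fire R0 via {0↦0, 1↦3, 2↦1, 3↦2}  →  V:4 E:4  edges: 0-r->0 1-p->1 1-p->2 2-p->1
final graph: no rule applies after step 2
NF edges: [(0, 0, 'r'), (1, 1, 'p'), (1, 2, 'p'), (2, 1, 'p')]

Answer: p:3 r:1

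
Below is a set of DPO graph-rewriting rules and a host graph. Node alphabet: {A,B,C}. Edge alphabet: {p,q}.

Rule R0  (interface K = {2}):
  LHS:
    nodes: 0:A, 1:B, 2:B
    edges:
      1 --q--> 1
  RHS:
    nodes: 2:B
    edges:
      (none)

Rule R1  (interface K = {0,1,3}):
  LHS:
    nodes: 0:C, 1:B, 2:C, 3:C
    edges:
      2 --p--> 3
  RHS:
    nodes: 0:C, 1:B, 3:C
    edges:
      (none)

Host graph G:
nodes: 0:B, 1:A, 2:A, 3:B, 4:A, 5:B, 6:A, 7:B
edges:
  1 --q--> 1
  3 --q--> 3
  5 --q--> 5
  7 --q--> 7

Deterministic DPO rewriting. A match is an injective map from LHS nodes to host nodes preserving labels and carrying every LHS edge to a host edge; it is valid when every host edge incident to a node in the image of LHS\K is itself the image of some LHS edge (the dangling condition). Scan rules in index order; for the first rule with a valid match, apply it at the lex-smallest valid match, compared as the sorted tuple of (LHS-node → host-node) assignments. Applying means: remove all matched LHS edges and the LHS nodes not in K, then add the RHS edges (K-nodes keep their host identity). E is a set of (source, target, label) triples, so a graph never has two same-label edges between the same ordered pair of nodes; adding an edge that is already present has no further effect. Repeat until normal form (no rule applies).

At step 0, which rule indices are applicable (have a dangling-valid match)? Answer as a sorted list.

R0: 27 valid matches — {0↦2, 1↦3, 2↦0}, {0↦2, 1↦3, 2↦5}, {0↦2, 1↦3, 2↦7} (+24 more)
R1: no valid match — LHS pattern not found

Answer: [R0]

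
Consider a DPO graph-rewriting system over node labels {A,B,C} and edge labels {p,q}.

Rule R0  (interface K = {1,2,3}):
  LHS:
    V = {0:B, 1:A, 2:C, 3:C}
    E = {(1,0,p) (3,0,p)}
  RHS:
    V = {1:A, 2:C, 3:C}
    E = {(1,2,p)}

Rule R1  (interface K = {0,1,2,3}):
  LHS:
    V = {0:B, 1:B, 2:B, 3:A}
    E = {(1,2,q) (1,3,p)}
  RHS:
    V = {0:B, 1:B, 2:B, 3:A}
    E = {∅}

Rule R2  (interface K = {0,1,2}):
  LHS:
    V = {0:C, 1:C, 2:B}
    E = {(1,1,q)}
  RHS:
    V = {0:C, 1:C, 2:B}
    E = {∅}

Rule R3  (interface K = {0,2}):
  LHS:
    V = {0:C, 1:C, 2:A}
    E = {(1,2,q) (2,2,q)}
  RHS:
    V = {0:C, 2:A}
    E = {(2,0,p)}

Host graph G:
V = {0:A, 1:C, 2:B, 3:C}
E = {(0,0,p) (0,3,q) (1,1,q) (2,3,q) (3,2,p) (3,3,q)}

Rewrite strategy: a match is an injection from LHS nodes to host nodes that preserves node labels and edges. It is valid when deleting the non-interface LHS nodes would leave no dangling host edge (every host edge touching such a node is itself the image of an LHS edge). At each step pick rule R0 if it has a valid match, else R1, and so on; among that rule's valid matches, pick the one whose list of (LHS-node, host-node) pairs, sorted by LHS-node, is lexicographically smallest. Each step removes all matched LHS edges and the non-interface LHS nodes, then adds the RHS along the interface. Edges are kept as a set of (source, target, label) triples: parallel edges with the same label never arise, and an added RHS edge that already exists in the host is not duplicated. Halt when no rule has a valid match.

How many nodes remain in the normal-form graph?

Answer: 4

Steps:
[0] host  ⇒  4 nodes, 6 edges  {0-p->0 0-q->3 1-q->1 2-q->3 3-p->2 3-q->3}
[1] R2 @ {0↦1, 1↦3, 2↦2}  ⇒  4 nodes, 5 edges  {0-p->0 0-q->3 1-q->1 2-q->3 3-p->2}
[2] R2 @ {0↦3, 1↦1, 2↦2}  ⇒  4 nodes, 4 edges  {0-p->0 0-q->3 2-q->3 3-p->2}
halt: no rule applies after step 2
NF nodes: {0:A, 1:C, 2:B, 3:C}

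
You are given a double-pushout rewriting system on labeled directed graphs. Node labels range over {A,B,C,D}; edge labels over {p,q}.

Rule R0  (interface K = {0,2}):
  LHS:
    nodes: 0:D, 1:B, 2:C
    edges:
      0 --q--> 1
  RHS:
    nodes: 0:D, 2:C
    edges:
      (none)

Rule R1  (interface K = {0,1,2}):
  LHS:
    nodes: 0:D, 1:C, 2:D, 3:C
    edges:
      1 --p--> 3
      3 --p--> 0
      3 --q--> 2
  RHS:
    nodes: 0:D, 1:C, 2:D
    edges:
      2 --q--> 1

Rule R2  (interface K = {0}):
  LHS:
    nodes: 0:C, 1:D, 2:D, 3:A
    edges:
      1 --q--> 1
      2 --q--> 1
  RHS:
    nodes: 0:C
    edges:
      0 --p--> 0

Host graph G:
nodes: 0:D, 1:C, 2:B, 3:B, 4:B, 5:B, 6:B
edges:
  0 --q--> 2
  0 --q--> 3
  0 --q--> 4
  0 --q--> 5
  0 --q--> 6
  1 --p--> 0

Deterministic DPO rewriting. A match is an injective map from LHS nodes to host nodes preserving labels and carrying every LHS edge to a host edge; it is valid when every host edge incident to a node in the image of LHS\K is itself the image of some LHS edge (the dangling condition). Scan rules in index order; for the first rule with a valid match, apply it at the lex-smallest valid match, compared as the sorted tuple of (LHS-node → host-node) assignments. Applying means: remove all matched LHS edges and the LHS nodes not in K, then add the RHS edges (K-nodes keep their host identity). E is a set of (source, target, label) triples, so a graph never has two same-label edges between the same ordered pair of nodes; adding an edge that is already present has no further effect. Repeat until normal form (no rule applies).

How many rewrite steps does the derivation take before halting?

initial: |V|=7 |E|=6  E = 0-q->2 0-q->3 0-q->4 0-q->5 0-q->6 1-p->0
step 1: apply R0 at {0↦0, 1↦2, 2↦1}  → |V|=6 |E|=5  E = 0-q->3 0-q->4 0-q->5 0-q->6 1-p->0
step 2: apply R0 at {0↦0, 1↦3, 2↦1}  → |V|=5 |E|=4  E = 0-q->4 0-q->5 0-q->6 1-p->0
step 3: apply R0 at {0↦0, 1↦4, 2↦1}  → |V|=4 |E|=3  E = 0-q->5 0-q->6 1-p->0
step 4: apply R0 at {0↦0, 1↦5, 2↦1}  → |V|=3 |E|=2  E = 0-q->6 1-p->0
step 5: apply R0 at {0↦0, 1↦6, 2↦1}  → |V|=2 |E|=1  E = 1-p->0
normal form: no rule applies after step 5

Answer: 5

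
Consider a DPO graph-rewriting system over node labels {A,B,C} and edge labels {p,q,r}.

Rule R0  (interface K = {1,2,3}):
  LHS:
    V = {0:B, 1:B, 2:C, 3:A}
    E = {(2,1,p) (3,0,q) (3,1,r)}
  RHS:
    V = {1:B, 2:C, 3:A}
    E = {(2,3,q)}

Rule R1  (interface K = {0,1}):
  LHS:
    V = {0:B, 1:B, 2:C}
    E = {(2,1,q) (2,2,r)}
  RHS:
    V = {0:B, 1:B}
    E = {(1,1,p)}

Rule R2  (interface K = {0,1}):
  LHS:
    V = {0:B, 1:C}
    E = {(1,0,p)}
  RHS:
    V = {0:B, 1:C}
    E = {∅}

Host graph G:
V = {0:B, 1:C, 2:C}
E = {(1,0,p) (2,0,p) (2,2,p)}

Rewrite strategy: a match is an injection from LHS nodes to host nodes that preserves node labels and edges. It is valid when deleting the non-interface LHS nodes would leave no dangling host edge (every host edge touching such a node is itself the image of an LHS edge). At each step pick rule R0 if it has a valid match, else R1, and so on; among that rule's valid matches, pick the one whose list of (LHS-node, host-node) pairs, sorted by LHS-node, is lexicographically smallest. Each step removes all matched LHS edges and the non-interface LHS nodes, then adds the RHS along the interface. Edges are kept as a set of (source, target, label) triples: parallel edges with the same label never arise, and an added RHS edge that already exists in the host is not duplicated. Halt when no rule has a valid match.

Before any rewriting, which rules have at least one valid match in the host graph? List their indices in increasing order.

Answer: [R2]

Steps:
R0: no valid match — LHS pattern not found
R1: no valid match — LHS pattern not found
R2: 2 valid matches — {0↦0, 1↦1}, {0↦0, 1↦2}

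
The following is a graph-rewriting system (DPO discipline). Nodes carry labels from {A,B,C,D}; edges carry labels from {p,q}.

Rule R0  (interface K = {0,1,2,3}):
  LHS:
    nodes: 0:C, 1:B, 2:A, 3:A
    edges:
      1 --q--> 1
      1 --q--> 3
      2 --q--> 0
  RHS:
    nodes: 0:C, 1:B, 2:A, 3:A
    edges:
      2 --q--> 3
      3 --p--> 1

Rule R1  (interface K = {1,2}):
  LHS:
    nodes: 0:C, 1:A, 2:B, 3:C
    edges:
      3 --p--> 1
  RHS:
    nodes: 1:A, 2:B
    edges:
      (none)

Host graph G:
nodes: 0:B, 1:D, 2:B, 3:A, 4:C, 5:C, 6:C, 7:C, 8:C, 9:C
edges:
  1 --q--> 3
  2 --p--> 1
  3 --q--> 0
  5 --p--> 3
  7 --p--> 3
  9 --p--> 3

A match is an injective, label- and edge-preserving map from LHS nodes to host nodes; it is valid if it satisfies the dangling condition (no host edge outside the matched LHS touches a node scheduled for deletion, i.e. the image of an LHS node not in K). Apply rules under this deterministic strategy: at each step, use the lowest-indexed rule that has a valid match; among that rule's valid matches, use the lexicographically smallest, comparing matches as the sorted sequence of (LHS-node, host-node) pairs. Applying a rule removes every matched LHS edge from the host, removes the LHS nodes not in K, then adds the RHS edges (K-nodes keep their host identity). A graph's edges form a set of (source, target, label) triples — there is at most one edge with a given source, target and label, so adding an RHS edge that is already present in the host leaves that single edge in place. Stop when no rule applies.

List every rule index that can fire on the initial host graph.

Answer: [R1]

Derivation:
R0: no valid match — LHS pattern not found
R1: 18 valid matches — {0↦4, 1↦3, 2↦0, 3↦5}, {0↦4, 1↦3, 2↦0, 3↦7}, {0↦4, 1↦3, 2↦0, 3↦9} (+15 more)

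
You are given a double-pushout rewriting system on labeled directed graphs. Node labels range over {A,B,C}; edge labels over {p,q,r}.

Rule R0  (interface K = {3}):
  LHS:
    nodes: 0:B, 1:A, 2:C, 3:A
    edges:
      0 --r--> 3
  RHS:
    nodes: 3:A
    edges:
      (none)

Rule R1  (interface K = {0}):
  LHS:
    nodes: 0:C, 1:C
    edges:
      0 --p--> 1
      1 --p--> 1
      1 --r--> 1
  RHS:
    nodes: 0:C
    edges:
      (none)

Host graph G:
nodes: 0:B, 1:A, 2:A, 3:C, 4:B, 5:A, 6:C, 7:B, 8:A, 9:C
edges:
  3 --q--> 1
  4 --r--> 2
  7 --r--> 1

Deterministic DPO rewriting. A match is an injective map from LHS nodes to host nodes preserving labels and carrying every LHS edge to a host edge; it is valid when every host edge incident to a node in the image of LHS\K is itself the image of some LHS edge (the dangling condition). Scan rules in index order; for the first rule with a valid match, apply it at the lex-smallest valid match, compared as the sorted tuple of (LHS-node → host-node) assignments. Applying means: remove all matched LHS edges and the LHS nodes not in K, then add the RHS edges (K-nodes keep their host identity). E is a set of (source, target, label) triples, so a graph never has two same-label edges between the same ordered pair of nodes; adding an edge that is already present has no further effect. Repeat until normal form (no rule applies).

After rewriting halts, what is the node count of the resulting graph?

initial: |V|=10 |E|=3  E = 3-q->1 4-r->2 7-r->1
step 1: apply R0 at {0↦4, 1↦5, 2↦6, 3↦2}  → |V|=7 |E|=2  E = 3-q->1 7-r->1
step 2: apply R0 at {0↦7, 1↦2, 2↦9, 3↦1}  → |V|=4 |E|=1  E = 3-q->1
halt: no rule applies after step 2
NF nodes: {0:B, 1:A, 3:C, 8:A}

Answer: 4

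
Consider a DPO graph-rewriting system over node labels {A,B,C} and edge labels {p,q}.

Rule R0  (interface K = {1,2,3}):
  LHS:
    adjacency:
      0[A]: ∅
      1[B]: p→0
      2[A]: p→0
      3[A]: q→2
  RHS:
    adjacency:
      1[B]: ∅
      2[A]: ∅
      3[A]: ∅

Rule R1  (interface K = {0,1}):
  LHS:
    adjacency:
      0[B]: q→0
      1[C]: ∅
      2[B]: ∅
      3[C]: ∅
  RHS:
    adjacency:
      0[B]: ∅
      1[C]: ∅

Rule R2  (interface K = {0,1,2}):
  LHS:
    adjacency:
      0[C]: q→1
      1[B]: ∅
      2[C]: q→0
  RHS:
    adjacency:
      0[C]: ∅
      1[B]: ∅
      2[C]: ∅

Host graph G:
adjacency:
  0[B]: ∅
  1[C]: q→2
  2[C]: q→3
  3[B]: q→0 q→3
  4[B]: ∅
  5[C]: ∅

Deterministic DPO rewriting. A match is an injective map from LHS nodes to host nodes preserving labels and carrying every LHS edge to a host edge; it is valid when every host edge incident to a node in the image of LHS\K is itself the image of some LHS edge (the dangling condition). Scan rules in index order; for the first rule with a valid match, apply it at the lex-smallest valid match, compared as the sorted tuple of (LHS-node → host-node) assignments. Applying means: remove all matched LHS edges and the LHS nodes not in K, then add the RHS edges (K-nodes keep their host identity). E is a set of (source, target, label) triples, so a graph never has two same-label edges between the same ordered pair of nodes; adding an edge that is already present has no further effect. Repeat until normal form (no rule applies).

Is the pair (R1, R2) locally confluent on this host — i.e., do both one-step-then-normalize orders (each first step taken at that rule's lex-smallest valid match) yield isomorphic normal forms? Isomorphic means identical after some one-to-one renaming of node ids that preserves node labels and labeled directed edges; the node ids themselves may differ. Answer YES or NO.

branch R1-first: apply at {0↦3, 1↦1, 2↦4, 3↦5} → |E|=3, then 1 more step(s) → NF |V|=4 |E|=1 V={0:B, 1:C, 2:C, 3:B} E=3-q->0
branch R2-first: apply at {0↦2, 1↦3, 2↦1} → |E|=2, then 1 more step(s) → NF |V|=4 |E|=1 V={0:B, 1:C, 3:B, 5:C} E=3-q->0
graphs isomorphic (equal up to label-preserving node renaming)

Answer: YES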